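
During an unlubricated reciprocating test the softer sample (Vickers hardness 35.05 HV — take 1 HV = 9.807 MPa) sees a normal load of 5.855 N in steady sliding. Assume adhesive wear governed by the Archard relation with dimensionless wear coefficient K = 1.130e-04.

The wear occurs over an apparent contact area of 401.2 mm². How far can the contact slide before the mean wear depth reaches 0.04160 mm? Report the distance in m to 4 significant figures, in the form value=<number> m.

value=8671 m

The intermediates appear rounded. The computation carries full float precision. Rounded just once to 4 significant figures.
Hardness H = 35.05 HV × 9.807 MPa/HV = 343.7 MPa = 3.437e+08 Pa.
Contact area A = 401.2 mm² = 4.012e-04 m².
Depth limit h_lim = 0.04160 mm = 4.160e-05 m.
In SI base units: W = 5.855 N, H = 3.437e+08 Pa, K = 1.130e-04.
Allowed volume V_lim = h_lim·A = 4.160e-05 · 4.012e-04 = 1.669e-08 m³.
Thus life L = V_lim·H/(K·W) = 1.669e-08 · 3.437e+08 / (1.130e-04 · 5.855) = 8671 m.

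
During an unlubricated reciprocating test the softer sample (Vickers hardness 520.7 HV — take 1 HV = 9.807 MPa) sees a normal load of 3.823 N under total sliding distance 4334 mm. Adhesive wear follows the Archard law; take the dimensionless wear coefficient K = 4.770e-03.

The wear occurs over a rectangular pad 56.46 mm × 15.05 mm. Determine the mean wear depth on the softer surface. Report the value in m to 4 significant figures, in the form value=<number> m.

All arithmetic carries full precision, and intermediates appear rounded. Rounded once at the end to 4 significant figures.
Total distance L = 4334 mm = 4.334 m.
Hardness H = 520.7 HV × 9.807 MPa/HV = 5107 MPa = 5.107e+09 Pa.
Pad sides 56.46 mm × 15.05 mm = 0.05646 m × 0.01505 m. Contact area A = 0.05646 m × 0.01505 m = 8.497e-04 m².
Working in SI base units: W = 3.823 N, H = 5.107e+09 Pa, K = 4.770e-03.
Worn volume V = K·W·L/H = 4.770e-03 · 3.823 · 4.334 / 5.107e+09 = 1.548e-11 m³.
Mean wear depth h = V/A = 1.548e-11 / 8.497e-04 = 1.821e-08 m.

value=1.821e-08 m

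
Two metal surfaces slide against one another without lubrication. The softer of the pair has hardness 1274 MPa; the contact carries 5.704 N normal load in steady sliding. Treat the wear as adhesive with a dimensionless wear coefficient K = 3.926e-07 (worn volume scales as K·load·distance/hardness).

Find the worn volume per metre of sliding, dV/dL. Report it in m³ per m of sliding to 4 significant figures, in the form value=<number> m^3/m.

value=1.758e-15 m^3/m

Every step runs at exact precision; intermediates appear rounded. Rounded once at the end, at four significant digits.
Convert: Hardness H = 1274 MPa = 1.274e+09 Pa.
In SI base units, W = 5.704 N, H = 1.274e+09 Pa, K = 3.926e-07.
The wear rate dV/dL = K·W/H, so: 3.926e-07 · 5.704 / 1.274e+09 = 1.758e-15 m³/m.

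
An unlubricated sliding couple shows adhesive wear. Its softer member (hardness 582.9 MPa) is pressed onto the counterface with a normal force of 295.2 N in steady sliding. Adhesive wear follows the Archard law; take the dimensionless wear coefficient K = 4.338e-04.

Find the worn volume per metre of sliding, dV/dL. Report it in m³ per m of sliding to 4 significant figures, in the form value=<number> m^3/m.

All working math runs at full precision, and intermediate values appear rounded. Rounded once at the end to 4 significant digits.
Convert: Hardness H = 582.9 MPa = 5.829e+08 Pa.
As SI base values: W = 295.2 N, H = 5.829e+08 Pa, K = 4.338e-04.
Sliding wear rate dV/dL = K·W/H — distance-free: 4.338e-04 · 295.2 / 5.829e+08 = 2.197e-10 m³/m.

value=2.197e-10 m^3/m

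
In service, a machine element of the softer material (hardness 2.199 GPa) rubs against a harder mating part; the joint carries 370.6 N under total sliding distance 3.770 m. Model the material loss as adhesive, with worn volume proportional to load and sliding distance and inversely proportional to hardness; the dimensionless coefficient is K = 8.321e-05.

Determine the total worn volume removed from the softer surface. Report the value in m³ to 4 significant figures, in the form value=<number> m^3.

value=5.287e-11 m^3

Each operation keeps full precision; the intermediates are shown rounded — one final rounding to 4 significant figures.
Convert: Hardness H = 2.199 GPa = 2.199e+09 Pa.
In SI base units: W = 370.6 N, H = 2.199e+09 Pa, K = 8.321e-05.
Wear volume V = K·W·L/H = 8.321e-05 · 370.6 · 3.770 / 2.199e+09 = 5.287e-11 m³.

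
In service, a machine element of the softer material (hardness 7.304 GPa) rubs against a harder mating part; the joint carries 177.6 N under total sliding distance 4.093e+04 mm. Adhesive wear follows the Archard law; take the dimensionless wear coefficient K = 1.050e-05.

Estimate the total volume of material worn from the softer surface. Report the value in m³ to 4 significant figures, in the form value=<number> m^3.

value=1.045e-11 m^3

The algebra keeps exact precision. Printed values are rounded. Rounded just once: four significant figures.
Convert: Path length L = 4.093e+04 mm = 40.93 m.
Convert: Hardness H = 7.304 GPa = 7.304e+09 Pa.
In SI base units, W = 177.6 N, H = 7.304e+09 Pa, K = 1.050e-05.
The Archard volume V = K·W·L/H = 1.050e-05 · 177.6 · 40.93 / 7.304e+09 = 1.045e-11 m³.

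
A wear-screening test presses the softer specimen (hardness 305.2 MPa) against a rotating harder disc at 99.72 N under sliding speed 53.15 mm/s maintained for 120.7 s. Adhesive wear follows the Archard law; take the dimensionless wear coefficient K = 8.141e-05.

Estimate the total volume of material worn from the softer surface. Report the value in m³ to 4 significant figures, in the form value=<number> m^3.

Every step keeps full float precision. The intermediates appear rounded. Rounded once at the end: 4 significant figures.
Sliding speed v = 53.15 mm/s = 0.05315 m/s. Distance L = v·t = 0.05315 m/s × 120.7 s = 6.415 m.
Hardness H = 305.2 MPa = 3.052e+08 Pa.
In SI base units: W = 99.72 N, H = 3.052e+08 Pa, K = 8.141e-05.
By Archard's law, V = K·W·L/H = 8.141e-05 · 99.72 · 6.415 / 3.052e+08 = 1.706e-10 m³.

value=1.706e-10 m^3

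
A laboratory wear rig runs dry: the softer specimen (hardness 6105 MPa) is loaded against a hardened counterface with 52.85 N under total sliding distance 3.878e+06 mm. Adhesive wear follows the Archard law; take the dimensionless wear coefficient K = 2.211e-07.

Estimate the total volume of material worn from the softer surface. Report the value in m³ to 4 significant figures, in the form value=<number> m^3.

value=7.423e-12 m^3

The algebra carries exact precision — printed values are rounded — rounded just once, at 4 significant digits.
Convert: Path length L = 3.878e+06 mm = 3878 m.
Convert: Hardness H = 6105 MPa = 6.105e+09 Pa.
Expressed in SI base units: W = 52.85 N, H = 6.105e+09 Pa, K = 2.211e-07.
By Archard's law, V = K·W·L/H = 2.211e-07 · 52.85 · 3878 / 6.105e+09 = 7.423e-12 m³.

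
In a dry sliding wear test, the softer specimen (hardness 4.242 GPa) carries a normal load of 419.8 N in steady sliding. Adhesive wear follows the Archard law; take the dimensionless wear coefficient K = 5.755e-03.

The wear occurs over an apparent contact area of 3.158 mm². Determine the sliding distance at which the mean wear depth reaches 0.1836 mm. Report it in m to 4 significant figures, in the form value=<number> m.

value=1.018 m

The algebra carries full float precision — quoted intermediates are rounded — rounded just once to 4 significant figures.
Hardness H = 4.242 GPa = 4.242e+09 Pa.
Contact area A = 3.158 mm² = 3.158e-06 m².
Depth limit h_lim = 0.1836 mm = 1.836e-04 m.
In SI base units: W = 419.8 N, H = 4.242e+09 Pa, K = 5.755e-03.
Volume at the limit: V_lim = h_lim·A = 1.836e-04 · 3.158e-06 = 5.798e-10 m³.
Inverting, life L = V_lim·H/(K·W) = 5.798e-10 · 4.242e+09 / (5.755e-03 · 419.8) = 1.018 m.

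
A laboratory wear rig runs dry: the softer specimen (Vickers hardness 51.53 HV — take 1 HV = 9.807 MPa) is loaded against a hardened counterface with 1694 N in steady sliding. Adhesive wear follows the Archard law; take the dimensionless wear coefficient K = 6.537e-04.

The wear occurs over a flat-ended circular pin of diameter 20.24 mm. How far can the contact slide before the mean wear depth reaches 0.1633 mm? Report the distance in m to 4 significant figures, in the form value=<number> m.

value=23.98 m

Each operation maintains exact precision — the intermediates appear rounded; one final rounding to 4 significant digits.
Convert: Hardness H = 51.53 HV × 9.807 MPa/HV = 505.4 MPa = 5.054e+08 Pa.
Convert: Pin diameter d = 20.24 mm = 0.02024 m. Contact area A = π·d²/4 = π·(0.02024 m)²/4 = 3.217e-04 m².
Convert: Depth limit h_lim = 0.1633 mm = 1.633e-04 m.
Collected in SI base units: W = 1694 N, H = 5.054e+08 Pa, K = 6.537e-04.
Permissible volume V_lim = h_lim·A = 1.633e-04 · 3.217e-04 = 5.254e-08 m³.
Sliding life L = V_lim·H/(K·W) = 5.254e-08 · 5.054e+08 / (6.537e-04 · 1694) = 23.98 m.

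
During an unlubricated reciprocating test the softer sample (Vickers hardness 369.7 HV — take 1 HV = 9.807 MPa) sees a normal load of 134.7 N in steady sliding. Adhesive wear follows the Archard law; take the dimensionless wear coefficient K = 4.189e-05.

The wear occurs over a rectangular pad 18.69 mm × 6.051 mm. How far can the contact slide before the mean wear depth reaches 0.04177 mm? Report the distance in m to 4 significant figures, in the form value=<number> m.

value=3035 m

All working math carries full precision, and the intermediates are printed rounded — rounded just once: 4 significant figures.
Convert: Hardness H = 369.7 HV × 9.807 MPa/HV = 3626 MPa = 3.626e+09 Pa.
Convert: Pad sides 18.69 mm × 6.051 mm = 0.01869 m × 0.006051 m. Contact area A = 0.01869 m × 0.006051 m = 1.131e-04 m².
Convert: Depth limit h_lim = 0.04177 mm = 4.177e-05 m.
Restated in SI base units: W = 134.7 N, H = 3.626e+09 Pa, K = 4.189e-05.
Limit volume V_lim = h_lim·A = 4.177e-05 · 1.131e-04 = 4.724e-09 m³.
Thus life L = V_lim·H/(K·W) = 4.724e-09 · 3.626e+09 / (4.189e-05 · 134.7) = 3035 m.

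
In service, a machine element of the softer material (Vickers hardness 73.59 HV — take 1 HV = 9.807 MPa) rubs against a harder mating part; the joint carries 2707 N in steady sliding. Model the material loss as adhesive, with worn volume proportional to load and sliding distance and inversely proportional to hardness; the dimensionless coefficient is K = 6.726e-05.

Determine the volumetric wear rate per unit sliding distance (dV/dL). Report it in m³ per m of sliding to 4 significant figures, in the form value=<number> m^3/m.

All arithmetic runs at full precision; intermediates appear rounded. Rounded once at the end to 4 significant figures.
Hardness H = 73.59 HV × 9.807 MPa/HV = 721.7 MPa = 7.217e+08 Pa.
Working in SI base units: W = 2707 N, H = 7.217e+08 Pa, K = 6.726e-05.
The wear rate dV/dL = K·W/H: 6.726e-05 · 2707 / 7.217e+08 = 2.523e-10 m³/m.

value=2.523e-10 m^3/m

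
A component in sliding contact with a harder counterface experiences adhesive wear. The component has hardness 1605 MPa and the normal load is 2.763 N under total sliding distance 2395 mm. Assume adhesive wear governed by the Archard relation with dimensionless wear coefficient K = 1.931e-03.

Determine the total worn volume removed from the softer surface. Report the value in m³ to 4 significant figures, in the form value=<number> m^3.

The algebra maintains full precision; the intermediates are printed rounded, and one final rounding: four significant digits.
Distance covered L = 2395 mm = 2.395 m.
Hardness H = 1605 MPa = 1.605e+09 Pa.
As SI base values: W = 2.763 N, H = 1.605e+09 Pa, K = 1.931e-03.
Archard relation: V = K·W·L/H = 1.931e-03 · 2.763 · 2.395 / 1.605e+09 = 7.961e-12 m³.

value=7.961e-12 m^3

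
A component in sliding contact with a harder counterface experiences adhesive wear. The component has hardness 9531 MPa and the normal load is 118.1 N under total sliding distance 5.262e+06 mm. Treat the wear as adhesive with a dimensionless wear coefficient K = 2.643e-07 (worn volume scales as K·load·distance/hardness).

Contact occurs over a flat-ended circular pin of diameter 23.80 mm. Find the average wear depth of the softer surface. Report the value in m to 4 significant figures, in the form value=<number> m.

value=3.874e-08 m

Intermediate values are shown rounded, and each operation carries full precision — rounded just once: 4 significant figures.
Convert: Path length L = 5.262e+06 mm = 5262 m.
Convert: Hardness H = 9531 MPa = 9.531e+09 Pa.
Convert: Pin diameter d = 23.80 mm = 0.02380 m. Contact area A = π·d²/4 = π·(0.02380 m)²/4 = 4.449e-04 m².
SI base units throughout: W = 118.1 N, H = 9.531e+09 Pa, K = 2.643e-07.
By Archard's law, V = K·W·L/H = 2.643e-07 · 118.1 · 5262 / 9.531e+09 = 1.723e-11 m³.
Depth of wear h = V/A = 1.723e-11 / 4.449e-04 = 3.874e-08 m.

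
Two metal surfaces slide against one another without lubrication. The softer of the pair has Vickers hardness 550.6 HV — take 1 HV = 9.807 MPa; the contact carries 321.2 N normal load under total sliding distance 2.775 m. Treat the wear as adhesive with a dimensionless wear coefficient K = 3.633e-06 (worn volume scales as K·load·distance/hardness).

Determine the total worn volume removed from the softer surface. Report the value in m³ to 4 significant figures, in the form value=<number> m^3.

The computation runs at exact precision, and the intermediates appear rounded — rounded once at the end to 4 significant digits.
Convert: Hardness H = 550.6 HV × 9.807 MPa/HV = 5400 MPa = 5.400e+09 Pa.
Expressed in SI base units: W = 321.2 N, H = 5.400e+09 Pa, K = 3.633e-06.
By Archard's law, V = K·W·L/H = 3.633e-06 · 321.2 · 2.775 / 5.400e+09 = 5.997e-13 m³.

value=5.997e-13 m^3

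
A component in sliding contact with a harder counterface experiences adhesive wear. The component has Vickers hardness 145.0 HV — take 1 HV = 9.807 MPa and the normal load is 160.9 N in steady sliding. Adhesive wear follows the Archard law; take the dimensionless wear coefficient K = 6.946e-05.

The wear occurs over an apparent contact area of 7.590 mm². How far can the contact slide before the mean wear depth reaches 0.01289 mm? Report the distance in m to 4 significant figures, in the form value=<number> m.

The algebra holds full precision. Intermediate values are shown rounded; one last rounding to four significant figures.
Hardness H = 145.0 HV × 9.807 MPa/HV = 1422 MPa = 1.422e+09 Pa.
Contact area A = 7.590 mm² = 7.590e-06 m².
Depth limit h_lim = 0.01289 mm = 1.289e-05 m.
SI base units throughout: W = 160.9 N, H = 1.422e+09 Pa, K = 6.946e-05.
Allowed volume V_lim = h_lim·A = 1.289e-05 · 7.590e-06 = 9.784e-11 m³.
Thus life L = V_lim·H/(K·W) = 9.784e-11 · 1.422e+09 / (6.946e-05 · 160.9) = 12.45 m.

value=12.45 m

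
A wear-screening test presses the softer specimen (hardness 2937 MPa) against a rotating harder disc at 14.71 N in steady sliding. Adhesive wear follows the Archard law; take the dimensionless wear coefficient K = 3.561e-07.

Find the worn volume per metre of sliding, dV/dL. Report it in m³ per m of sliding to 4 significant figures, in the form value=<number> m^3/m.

All working math carries full float precision. The intermediates are displayed rounded, and a lone final rounding: four significant digits.
Hardness H = 2937 MPa = 2.937e+09 Pa.
SI base units throughout: W = 14.71 N, H = 2.937e+09 Pa, K = 3.561e-07.
Wear rate dV/dL = K·W/H, per unit distance: 3.561e-07 · 14.71 / 2.937e+09 = 1.784e-15 m³/m.

value=1.784e-15 m^3/m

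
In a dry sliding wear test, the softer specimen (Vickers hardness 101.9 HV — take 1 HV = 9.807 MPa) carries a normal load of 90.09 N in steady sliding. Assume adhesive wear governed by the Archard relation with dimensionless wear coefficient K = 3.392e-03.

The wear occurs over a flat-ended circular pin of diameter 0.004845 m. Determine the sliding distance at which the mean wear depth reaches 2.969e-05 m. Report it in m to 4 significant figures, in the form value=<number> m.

All working math runs at full precision — the intermediates appear rounded — one last rounding to four significant digits.
Convert: Hardness H = 101.9 HV × 9.807 MPa/HV = 999.3 MPa = 9.993e+08 Pa.
Convert: Contact area A = π·d²/4 = π·(0.004845 m)²/4 = 1.844e-05 m².
SI base units throughout: W = 90.09 N, H = 9.993e+08 Pa, K = 3.392e-03.
Volume at the limit: V_lim = h_lim·A = 2.969e-05 · 1.844e-05 = 5.474e-10 m³.
Thus life L = V_lim·H/(K·W) = 5.474e-10 · 9.993e+08 / (3.392e-03 · 90.09) = 1.790 m.

value=1.790 m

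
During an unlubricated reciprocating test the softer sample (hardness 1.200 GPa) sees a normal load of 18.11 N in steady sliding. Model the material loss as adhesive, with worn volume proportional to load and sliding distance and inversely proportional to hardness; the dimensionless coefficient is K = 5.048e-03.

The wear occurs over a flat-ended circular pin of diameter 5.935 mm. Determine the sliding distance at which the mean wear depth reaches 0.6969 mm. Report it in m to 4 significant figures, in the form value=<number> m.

Every step runs at full float precision, and intermediates are printed rounded, and a lone final rounding to four significant figures.
Convert: Hardness H = 1.200 GPa = 1.200e+09 Pa.
Convert: Pin diameter d = 5.935 mm = 0.005935 m. Contact area A = π·d²/4 = π·(0.005935 m)²/4 = 2.767e-05 m².
Convert: Depth limit h_lim = 0.6969 mm = 6.969e-04 m.
Collected in SI base units: W = 18.11 N, H = 1.200e+09 Pa, K = 5.048e-03.
Permissible volume V_lim = h_lim·A = 6.969e-04 · 2.767e-05 = 1.928e-08 m³.
Inverting, life L = V_lim·H/(K·W) = 1.928e-08 · 1.200e+09 / (5.048e-03 · 18.11) = 253.1 m.

value=253.1 m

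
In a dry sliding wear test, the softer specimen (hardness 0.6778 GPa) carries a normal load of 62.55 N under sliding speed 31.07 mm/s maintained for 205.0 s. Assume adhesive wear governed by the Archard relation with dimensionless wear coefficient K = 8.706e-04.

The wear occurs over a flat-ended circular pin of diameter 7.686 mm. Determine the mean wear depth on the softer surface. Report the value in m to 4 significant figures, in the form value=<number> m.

value=1.103e-05 m

The computation holds full float precision, and intermediate values are shown rounded; a single final rounding: 4 significant figures.
Convert: Sliding speed v = 31.07 mm/s = 0.03107 m/s. Distance covered L = v·t = 0.03107 m/s × 205.0 s = 6.369 m.
Convert: Hardness H = 0.6778 GPa = 6.778e+08 Pa.
Convert: Pin diameter d = 7.686 mm = 0.007686 m. Contact area A = π·d²/4 = π·(0.007686 m)²/4 = 4.640e-05 m².
In SI base units: W = 62.55 N, H = 6.778e+08 Pa, K = 8.706e-04.
Archard relation: V = K·W·L/H = 8.706e-04 · 62.55 · 6.369 / 6.778e+08 = 5.117e-10 m³.
Wear depth h = V/A = 5.117e-10 / 4.640e-05 = 1.103e-05 m.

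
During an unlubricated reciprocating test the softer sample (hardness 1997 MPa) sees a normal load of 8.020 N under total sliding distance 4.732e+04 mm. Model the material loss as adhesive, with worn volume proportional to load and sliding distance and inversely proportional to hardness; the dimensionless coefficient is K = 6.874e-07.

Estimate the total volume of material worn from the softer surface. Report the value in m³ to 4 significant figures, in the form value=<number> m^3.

value=1.306e-13 m^3

Each operation holds full precision — intermediates appear rounded; one last rounding: four significant digits.
Convert: The distance L = 4.732e+04 mm = 47.32 m.
Convert: Hardness H = 1997 MPa = 1.997e+09 Pa.
In SI base units, W = 8.020 N, H = 1.997e+09 Pa, K = 6.874e-07.
Apply Archard: V = K·W·L/H = 6.874e-07 · 8.020 · 47.32 / 1.997e+09 = 1.306e-13 m³.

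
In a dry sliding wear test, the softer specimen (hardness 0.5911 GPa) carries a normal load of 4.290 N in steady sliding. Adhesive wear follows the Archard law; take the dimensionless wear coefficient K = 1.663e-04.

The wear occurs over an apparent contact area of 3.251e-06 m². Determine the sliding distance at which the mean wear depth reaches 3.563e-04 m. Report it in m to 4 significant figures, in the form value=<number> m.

The intermediates are displayed rounded; every step keeps exact precision; a lone final rounding to four significant digits.
Convert: Hardness H = 0.5911 GPa = 5.911e+08 Pa.
Restated in SI base units: W = 4.290 N, H = 5.911e+08 Pa, K = 1.663e-04.
Volume at the limit: V_lim = h_lim·A = 3.563e-04 · 3.251e-06 = 1.158e-09 m³.
Sliding life L = V_lim·H/(K·W) = 1.158e-09 · 5.911e+08 / (1.663e-04 · 4.290) = 959.7 m.

value=959.7 m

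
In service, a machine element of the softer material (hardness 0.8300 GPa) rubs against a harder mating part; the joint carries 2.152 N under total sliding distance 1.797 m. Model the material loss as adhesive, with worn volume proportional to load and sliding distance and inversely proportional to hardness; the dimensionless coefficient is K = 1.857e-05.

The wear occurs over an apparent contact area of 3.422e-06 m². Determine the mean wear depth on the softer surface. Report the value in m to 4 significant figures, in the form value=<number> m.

value=2.528e-08 m

The intermediates are displayed rounded; all arithmetic holds full precision — rounded once at the end, at 4 significant digits.
Hardness H = 0.8300 GPa = 8.300e+08 Pa.
In SI base units: W = 2.152 N, H = 8.300e+08 Pa, K = 1.857e-05.
Worn volume V = K·W·L/H = 1.857e-05 · 2.152 · 1.797 / 8.300e+08 = 8.652e-14 m³.
Average depth h = V/A = 8.652e-14 / 3.422e-06 = 2.528e-08 m.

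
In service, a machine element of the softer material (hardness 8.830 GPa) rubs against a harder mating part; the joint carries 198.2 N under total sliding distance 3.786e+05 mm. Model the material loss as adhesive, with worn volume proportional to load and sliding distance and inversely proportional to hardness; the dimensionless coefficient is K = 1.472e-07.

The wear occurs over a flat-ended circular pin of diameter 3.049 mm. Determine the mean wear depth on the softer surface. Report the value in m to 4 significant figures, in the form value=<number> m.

value=1.713e-07 m

All arithmetic keeps full precision. Intermediates appear rounded, and a lone final rounding: four significant figures.
Convert: Distance L = 3.786e+05 mm = 378.6 m.
Convert: Hardness H = 8.830 GPa = 8.830e+09 Pa.
Convert: Pin diameter d = 3.049 mm = 0.003049 m. Contact area A = π·d²/4 = π·(0.003049 m)²/4 = 7.301e-06 m².
In SI base units: W = 198.2 N, H = 8.830e+09 Pa, K = 1.472e-07.
Apply Archard: V = K·W·L/H = 1.472e-07 · 198.2 · 378.6 / 8.830e+09 = 1.251e-12 m³.
Mean depth h = V/A = 1.251e-12 / 7.301e-06 = 1.713e-07 m.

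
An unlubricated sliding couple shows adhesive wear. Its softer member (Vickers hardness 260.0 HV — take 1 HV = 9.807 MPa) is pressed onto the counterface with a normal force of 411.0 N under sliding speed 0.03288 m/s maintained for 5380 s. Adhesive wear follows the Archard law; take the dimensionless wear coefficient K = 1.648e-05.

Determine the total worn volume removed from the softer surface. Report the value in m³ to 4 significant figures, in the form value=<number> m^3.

value=4.699e-10 m^3

The algebra maintains exact precision; intermediates are displayed rounded. Rounded just once: four significant digits.
Convert: Distance covered L = v·t = 0.03288 m/s × 5380 s = 176.9 m.
Convert: Hardness H = 260.0 HV × 9.807 MPa/HV = 2550 MPa = 2.550e+09 Pa.
SI base units throughout: W = 411.0 N, H = 2.550e+09 Pa, K = 1.648e-05.
Apply Archard: V = K·W·L/H = 1.648e-05 · 411.0 · 176.9 / 2.550e+09 = 4.699e-10 m³.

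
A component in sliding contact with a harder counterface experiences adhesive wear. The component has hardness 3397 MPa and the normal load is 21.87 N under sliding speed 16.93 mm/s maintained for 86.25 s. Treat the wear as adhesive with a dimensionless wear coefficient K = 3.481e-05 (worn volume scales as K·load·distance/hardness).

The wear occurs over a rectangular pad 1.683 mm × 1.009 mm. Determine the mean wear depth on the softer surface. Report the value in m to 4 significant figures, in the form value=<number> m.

All arithmetic maintains full precision, and quoted intermediates are rounded, and rounded once at the end to four significant figures.
Sliding speed v = 16.93 mm/s = 0.01693 m/s. Sliding distance L = v·t = 0.01693 m/s × 86.25 s = 1.460 m.
Hardness H = 3397 MPa = 3.397e+09 Pa.
Pad sides 1.683 mm × 1.009 mm = 0.001683 m × 0.001009 m. Contact area A = 0.001683 m × 0.001009 m = 1.698e-06 m².
Working in SI base units: W = 21.87 N, H = 3.397e+09 Pa, K = 3.481e-05.
Archard volume V = K·W·L/H = 3.481e-05 · 21.87 · 1.460 / 3.397e+09 = 3.272e-13 m³.
Mean depth h = V/A = 3.272e-13 / 1.698e-06 = 1.927e-07 m.

value=1.927e-07 m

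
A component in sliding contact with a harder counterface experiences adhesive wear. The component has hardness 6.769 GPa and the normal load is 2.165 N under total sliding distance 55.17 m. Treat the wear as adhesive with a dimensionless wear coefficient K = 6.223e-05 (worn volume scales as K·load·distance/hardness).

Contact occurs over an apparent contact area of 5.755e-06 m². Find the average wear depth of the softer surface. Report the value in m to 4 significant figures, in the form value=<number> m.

Every step carries full precision; quoted intermediates are rounded, and one final rounding: four significant digits.
Convert: Hardness H = 6.769 GPa = 6.769e+09 Pa.
As SI base values: W = 2.165 N, H = 6.769e+09 Pa, K = 6.223e-05.
The Archard volume V = K·W·L/H = 6.223e-05 · 2.165 · 55.17 / 6.769e+09 = 1.098e-12 m³.
Depth of wear h = V/A = 1.098e-12 / 5.755e-06 = 1.908e-07 m.

value=1.908e-07 m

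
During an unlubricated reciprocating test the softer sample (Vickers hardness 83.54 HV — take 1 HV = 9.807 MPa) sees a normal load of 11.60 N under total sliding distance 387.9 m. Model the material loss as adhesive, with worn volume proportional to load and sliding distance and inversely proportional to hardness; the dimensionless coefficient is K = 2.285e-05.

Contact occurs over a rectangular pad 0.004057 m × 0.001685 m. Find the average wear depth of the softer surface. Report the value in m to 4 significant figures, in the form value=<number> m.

value=1.836e-05 m

All arithmetic maintains full precision; quoted intermediates are rounded, and rounded just once: 4 significant figures.
Convert: Hardness H = 83.54 HV × 9.807 MPa/HV = 819.3 MPa = 8.193e+08 Pa.
Convert: Contact area A = 0.004057 m × 0.001685 m = 6.836e-06 m².
As SI base values: W = 11.60 N, H = 8.193e+08 Pa, K = 2.285e-05.
By Archard's law, V = K·W·L/H = 2.285e-05 · 11.60 · 387.9 / 8.193e+08 = 1.255e-10 m³.
Mean wear depth h = V/A = 1.255e-10 / 6.836e-06 = 1.836e-05 m.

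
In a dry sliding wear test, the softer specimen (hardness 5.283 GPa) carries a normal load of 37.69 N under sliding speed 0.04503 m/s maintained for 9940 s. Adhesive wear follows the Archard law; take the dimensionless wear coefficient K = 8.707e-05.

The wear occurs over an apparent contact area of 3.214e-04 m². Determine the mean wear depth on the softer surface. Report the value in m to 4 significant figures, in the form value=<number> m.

value=8.651e-07 m

Intermediate values are shown rounded — every step keeps full precision, and one final rounding to 4 significant digits.
Convert: Distance covered L = v·t = 0.04503 m/s × 9940 s = 447.6 m.
Convert: Hardness H = 5.283 GPa = 5.283e+09 Pa.
As SI base values: W = 37.69 N, H = 5.283e+09 Pa, K = 8.707e-05.
By Archard's law, V = K·W·L/H = 8.707e-05 · 37.69 · 447.6 / 5.283e+09 = 2.780e-10 m³.
Mean wear depth h = V/A = 2.780e-10 / 3.214e-04 = 8.651e-07 m.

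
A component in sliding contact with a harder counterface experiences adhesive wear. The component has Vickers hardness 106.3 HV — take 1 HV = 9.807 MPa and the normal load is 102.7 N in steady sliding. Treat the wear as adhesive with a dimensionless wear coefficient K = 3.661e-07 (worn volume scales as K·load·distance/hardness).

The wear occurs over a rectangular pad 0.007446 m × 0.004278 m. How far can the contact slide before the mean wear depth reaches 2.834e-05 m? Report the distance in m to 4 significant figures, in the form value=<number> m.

value=2.503e+04 m

All working math runs at exact precision; intermediates are displayed rounded; a lone final rounding, at four significant digits.
Convert: Hardness H = 106.3 HV × 9.807 MPa/HV = 1042 MPa = 1.042e+09 Pa.
Convert: Contact area A = 0.007446 m × 0.004278 m = 3.185e-05 m².
In SI base units: W = 102.7 N, H = 1.042e+09 Pa, K = 3.661e-07.
Allowed volume V_lim = h_lim·A = 2.834e-05 · 3.185e-05 = 9.027e-10 m³.
So the life L = V_lim·H/(K·W) = 9.027e-10 · 1.042e+09 / (3.661e-07 · 102.7) = 2.503e+04 m.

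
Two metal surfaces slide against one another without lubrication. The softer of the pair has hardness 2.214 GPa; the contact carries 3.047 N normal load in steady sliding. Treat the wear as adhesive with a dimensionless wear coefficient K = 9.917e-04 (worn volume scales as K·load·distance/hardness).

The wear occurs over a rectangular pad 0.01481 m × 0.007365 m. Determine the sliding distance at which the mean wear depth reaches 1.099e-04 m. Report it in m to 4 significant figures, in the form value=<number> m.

All working math maintains full precision. Printed values are rounded. Rounded once at the end: four significant figures.
Hardness H = 2.214 GPa = 2.214e+09 Pa.
Contact area A = 0.01481 m × 0.007365 m = 1.091e-04 m².
As SI base values: W = 3.047 N, H = 2.214e+09 Pa, K = 9.917e-04.
Wearable volume V_lim = h_lim·A = 1.099e-04 · 1.091e-04 = 1.199e-08 m³.
So the life L = V_lim·H/(K·W) = 1.199e-08 · 2.214e+09 / (9.917e-04 · 3.047) = 8783 m.

value=8783 m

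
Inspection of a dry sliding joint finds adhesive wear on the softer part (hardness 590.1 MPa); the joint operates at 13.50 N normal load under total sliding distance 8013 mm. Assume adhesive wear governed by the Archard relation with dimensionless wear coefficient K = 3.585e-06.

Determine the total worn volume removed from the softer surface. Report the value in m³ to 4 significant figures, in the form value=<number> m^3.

Each operation maintains full precision; shown intermediates are rounded. Rounded once at the end to 4 significant figures.
Path length L = 8013 mm = 8.013 m.
Hardness H = 590.1 MPa = 5.901e+08 Pa.
Restated in SI base units: W = 13.50 N, H = 5.901e+08 Pa, K = 3.585e-06.
The Archard volume V = K·W·L/H = 3.585e-06 · 13.50 · 8.013 / 5.901e+08 = 6.572e-13 m³.

value=6.572e-13 m^3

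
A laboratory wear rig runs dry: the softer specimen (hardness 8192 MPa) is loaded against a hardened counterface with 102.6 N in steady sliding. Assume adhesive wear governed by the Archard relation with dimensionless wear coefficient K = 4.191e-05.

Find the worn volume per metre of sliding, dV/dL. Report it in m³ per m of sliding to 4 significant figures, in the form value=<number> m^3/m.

value=5.249e-13 m^3/m

Shown intermediates are rounded. All arithmetic carries full precision; one final rounding, at four significant digits.
Hardness H = 8192 MPa = 8.192e+09 Pa.
Collected in SI base units: W = 102.6 N, H = 8.192e+09 Pa, K = 4.191e-05.
Wear rate dV/dL = K·W/H (independent of L): 4.191e-05 · 102.6 / 8.192e+09 = 5.249e-13 m³/m.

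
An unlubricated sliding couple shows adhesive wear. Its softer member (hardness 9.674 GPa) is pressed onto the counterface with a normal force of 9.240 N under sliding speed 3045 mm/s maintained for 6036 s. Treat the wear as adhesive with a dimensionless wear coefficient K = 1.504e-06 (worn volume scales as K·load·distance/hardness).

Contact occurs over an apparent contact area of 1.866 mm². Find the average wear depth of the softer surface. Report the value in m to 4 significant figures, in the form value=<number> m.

Printed values are rounded — the computation holds full precision; rounded once at the end to four significant figures.
Convert: Sliding speed v = 3045 mm/s = 3.045 m/s. Distance covered L = v·t = 3.045 m/s × 6036 s = 1.838e+04 m.
Convert: Hardness H = 9.674 GPa = 9.674e+09 Pa.
Convert: Contact area A = 1.866 mm² = 1.866e-06 m².
Collected in SI base units: W = 9.240 N, H = 9.674e+09 Pa, K = 1.504e-06.
Wear volume V = K·W·L/H = 1.504e-06 · 9.240 · 1.838e+04 / 9.674e+09 = 2.640e-11 m³.
Mean depth h = V/A = 2.640e-11 / 1.866e-06 = 1.415e-05 m.

value=1.415e-05 m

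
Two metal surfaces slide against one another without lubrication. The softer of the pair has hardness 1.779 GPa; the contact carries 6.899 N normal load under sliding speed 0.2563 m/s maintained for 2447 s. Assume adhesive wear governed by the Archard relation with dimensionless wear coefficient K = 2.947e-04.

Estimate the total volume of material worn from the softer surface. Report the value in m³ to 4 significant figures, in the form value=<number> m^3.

value=7.168e-10 m^3

The computation holds full precision, and intermediate values are displayed rounded, and rounded once at the end: four significant figures.
Path length L = v·t = 0.2563 m/s × 2447 s = 627.2 m.
Hardness H = 1.779 GPa = 1.779e+09 Pa.
Working in SI base units: W = 6.899 N, H = 1.779e+09 Pa, K = 2.947e-04.
Apply Archard: V = K·W·L/H = 2.947e-04 · 6.899 · 627.2 / 1.779e+09 = 7.168e-10 m³.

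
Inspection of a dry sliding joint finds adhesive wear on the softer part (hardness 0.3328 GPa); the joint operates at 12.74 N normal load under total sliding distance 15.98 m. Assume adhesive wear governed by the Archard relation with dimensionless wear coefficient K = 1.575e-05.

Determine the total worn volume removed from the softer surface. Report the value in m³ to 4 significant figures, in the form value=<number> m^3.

value=9.635e-12 m^3

Each operation maintains exact precision — intermediates are displayed rounded — rounded once at the end, at 4 significant digits.
Convert: Hardness H = 0.3328 GPa = 3.328e+08 Pa.
As SI base values: W = 12.74 N, H = 3.328e+08 Pa, K = 1.575e-05.
Archard volume V = K·W·L/H = 1.575e-05 · 12.74 · 15.98 / 3.328e+08 = 9.635e-12 m³.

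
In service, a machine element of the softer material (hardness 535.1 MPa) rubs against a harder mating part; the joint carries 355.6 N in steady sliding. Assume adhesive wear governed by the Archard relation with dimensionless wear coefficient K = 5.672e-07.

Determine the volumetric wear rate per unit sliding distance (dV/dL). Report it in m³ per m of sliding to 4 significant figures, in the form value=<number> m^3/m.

value=3.769e-13 m^3/m

Intermediate values are displayed rounded, and every step maintains full float precision, and one final rounding: 4 significant digits.
Hardness H = 535.1 MPa = 5.351e+08 Pa.
In SI base units, W = 355.6 N, H = 5.351e+08 Pa, K = 5.672e-07.
Volumetric rate dV/dL = K·W/H, per unit distance: 5.672e-07 · 355.6 / 5.351e+08 = 3.769e-13 m³/m.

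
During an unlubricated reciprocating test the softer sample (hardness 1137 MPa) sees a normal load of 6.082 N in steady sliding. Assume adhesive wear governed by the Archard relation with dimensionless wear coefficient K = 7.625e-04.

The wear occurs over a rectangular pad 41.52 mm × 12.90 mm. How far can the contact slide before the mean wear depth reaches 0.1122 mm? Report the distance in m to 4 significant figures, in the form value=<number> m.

value=1.473e+04 m

Quoted intermediates are rounded; each operation runs at exact precision. Rounded just once, at 4 significant figures.
Convert: Hardness H = 1137 MPa = 1.137e+09 Pa.
Convert: Pad sides 41.52 mm × 12.90 mm = 0.04152 m × 0.01290 m. Contact area A = 0.04152 m × 0.01290 m = 5.356e-04 m².
Convert: Depth limit h_lim = 0.1122 mm = 1.122e-04 m.
Restated in SI base units: W = 6.082 N, H = 1.137e+09 Pa, K = 7.625e-04.
Allowed volume V_lim = h_lim·A = 1.122e-04 · 5.356e-04 = 6.010e-08 m³.
Inverting, life L = V_lim·H/(K·W) = 6.010e-08 · 1.137e+09 / (7.625e-04 · 6.082) = 1.473e+04 m.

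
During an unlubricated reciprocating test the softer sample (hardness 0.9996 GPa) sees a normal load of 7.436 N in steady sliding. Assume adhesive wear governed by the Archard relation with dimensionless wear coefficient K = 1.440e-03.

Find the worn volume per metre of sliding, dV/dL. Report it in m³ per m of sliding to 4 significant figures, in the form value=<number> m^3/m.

Quoted intermediates are rounded. The computation holds full precision, and a lone final rounding to 4 significant digits.
Convert: Hardness H = 0.9996 GPa = 9.996e+08 Pa.
Expressed in SI base units: W = 7.436 N, H = 9.996e+08 Pa, K = 1.440e-03.
Volumetric rate dV/dL = K·W/H: 1.440e-03 · 7.436 / 9.996e+08 = 1.071e-11 m³/m.

value=1.071e-11 m^3/m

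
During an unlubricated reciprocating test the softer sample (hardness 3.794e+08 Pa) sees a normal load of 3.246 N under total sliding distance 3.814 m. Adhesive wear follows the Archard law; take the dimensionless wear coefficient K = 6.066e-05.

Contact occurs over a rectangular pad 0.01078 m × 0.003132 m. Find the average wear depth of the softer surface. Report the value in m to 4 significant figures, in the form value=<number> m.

value=5.863e-08 m

Intermediate values appear rounded. All arithmetic runs at full float precision, and a lone final rounding, at 4 significant digits.
Contact area A = 0.01078 m × 0.003132 m = 3.376e-05 m².
Collected in SI base units: W = 3.246 N, H = 3.794e+08 Pa, K = 6.066e-05.
The Archard volume V = K·W·L/H = 6.066e-05 · 3.246 · 3.814 / 3.794e+08 = 1.979e-12 m³.
Mean depth h = V/A = 1.979e-12 / 3.376e-05 = 5.863e-08 m.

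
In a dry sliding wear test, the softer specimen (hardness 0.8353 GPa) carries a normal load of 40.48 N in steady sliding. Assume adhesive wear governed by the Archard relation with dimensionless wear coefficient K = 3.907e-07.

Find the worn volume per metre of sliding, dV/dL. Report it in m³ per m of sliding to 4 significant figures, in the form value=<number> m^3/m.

value=1.893e-14 m^3/m

All arithmetic keeps full precision; intermediates are displayed rounded. Rounded once at the end to four significant figures.
Hardness H = 0.8353 GPa = 8.353e+08 Pa.
Working in SI base units: W = 40.48 N, H = 8.353e+08 Pa, K = 3.907e-07.
Wear rate dV/dL = K·W/H — distance-free: 3.907e-07 · 40.48 / 8.353e+08 = 1.893e-14 m³/m.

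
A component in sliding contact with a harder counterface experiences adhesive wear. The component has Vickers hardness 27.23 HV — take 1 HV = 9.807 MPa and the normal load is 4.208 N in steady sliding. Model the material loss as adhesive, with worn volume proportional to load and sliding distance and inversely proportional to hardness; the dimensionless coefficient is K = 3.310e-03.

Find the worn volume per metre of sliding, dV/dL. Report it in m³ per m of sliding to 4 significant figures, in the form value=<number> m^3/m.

value=5.216e-11 m^3/m

Each operation carries full precision, and the intermediates are printed rounded. Rounded once at the end, at four significant figures.
Hardness H = 27.23 HV × 9.807 MPa/HV = 267.0 MPa = 2.670e+08 Pa.
SI base units throughout: W = 4.208 N, H = 2.670e+08 Pa, K = 3.310e-03.
The wear rate dV/dL = K·W/H — distance-free: 3.310e-03 · 4.208 / 2.670e+08 = 5.216e-11 m³/m.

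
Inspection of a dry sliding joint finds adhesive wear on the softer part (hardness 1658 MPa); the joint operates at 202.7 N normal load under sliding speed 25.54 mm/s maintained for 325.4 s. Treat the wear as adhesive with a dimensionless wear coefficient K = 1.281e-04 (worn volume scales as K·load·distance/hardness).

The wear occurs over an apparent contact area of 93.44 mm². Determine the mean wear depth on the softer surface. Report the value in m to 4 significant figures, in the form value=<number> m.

value=1.393e-06 m

All working math carries full float precision. The intermediates appear rounded. Rounded just once to 4 significant figures.
Sliding speed v = 25.54 mm/s = 0.02554 m/s. Distance covered L = v·t = 0.02554 m/s × 325.4 s = 8.311 m.
Hardness H = 1658 MPa = 1.658e+09 Pa.
Contact area A = 93.44 mm² = 9.344e-05 m².
Collected in SI base units: W = 202.7 N, H = 1.658e+09 Pa, K = 1.281e-04.
Worn volume V = K·W·L/H = 1.281e-04 · 202.7 · 8.311 / 1.658e+09 = 1.302e-10 m³.
Mean depth h = V/A = 1.302e-10 / 9.344e-05 = 1.393e-06 m.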